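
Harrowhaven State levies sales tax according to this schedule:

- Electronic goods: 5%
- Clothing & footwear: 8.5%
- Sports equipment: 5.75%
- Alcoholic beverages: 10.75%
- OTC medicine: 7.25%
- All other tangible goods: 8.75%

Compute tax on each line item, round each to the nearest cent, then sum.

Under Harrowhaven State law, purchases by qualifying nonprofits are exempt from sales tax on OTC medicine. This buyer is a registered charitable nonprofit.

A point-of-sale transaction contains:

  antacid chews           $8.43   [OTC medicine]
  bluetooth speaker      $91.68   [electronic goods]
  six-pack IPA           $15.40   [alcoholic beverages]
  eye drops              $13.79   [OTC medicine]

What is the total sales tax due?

$6.24

Antacid chews $8.43: OTC medicine, buyer-exempt → 0% → $0.00
Bluetooth speaker $91.68: electronic goods → 5% → $4.58
Six-pack IPA $15.40: alcoholic beverages → 10.75% → $1.66
Eye drops $13.79: OTC medicine, buyer-exempt → 0% → $0.00
Total tax = $4.58 + $1.66 = $6.24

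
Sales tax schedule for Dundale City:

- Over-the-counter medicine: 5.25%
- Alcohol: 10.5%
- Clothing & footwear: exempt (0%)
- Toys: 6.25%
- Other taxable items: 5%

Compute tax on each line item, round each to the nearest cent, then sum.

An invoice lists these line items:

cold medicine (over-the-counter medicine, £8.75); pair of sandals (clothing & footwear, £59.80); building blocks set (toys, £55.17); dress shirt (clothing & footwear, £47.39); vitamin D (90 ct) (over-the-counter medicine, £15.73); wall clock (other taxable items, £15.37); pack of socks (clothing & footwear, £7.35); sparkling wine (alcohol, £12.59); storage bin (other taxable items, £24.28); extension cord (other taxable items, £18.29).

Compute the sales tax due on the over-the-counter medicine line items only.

£1.29

Cold medicine £8.75: over-the-counter medicine → 5.25% → £0.46
Vitamin D (90 ct) £15.73: over-the-counter medicine → 5.25% → £0.83
Tax on over-the-counter medicine = £0.46 + £0.83 = £1.29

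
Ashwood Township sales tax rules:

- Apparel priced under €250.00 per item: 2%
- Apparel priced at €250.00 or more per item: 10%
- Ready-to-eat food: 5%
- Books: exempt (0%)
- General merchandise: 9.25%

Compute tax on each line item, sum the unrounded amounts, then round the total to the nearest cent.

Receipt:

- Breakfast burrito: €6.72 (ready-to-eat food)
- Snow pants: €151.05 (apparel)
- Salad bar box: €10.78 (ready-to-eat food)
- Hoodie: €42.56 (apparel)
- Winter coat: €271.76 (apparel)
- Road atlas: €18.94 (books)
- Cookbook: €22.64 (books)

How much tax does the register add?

Breakfast burrito €6.72: ready-to-eat food → 5% → €0.336
Snow pants €151.05: apparel, under €250.00 → 2% → €3.021
Salad bar box €10.78: ready-to-eat food → 5% → €0.539
Hoodie €42.56: apparel, under €250.00 → 2% → €0.8512
Winter coat €271.76: apparel, €250.00 or more → 10% → €27.176
Road atlas €18.94: books → 0% → €0.00
Cookbook €22.64: books → 0% → €0.00
Unrounded tax sum = €31.9232 → €31.92

€31.92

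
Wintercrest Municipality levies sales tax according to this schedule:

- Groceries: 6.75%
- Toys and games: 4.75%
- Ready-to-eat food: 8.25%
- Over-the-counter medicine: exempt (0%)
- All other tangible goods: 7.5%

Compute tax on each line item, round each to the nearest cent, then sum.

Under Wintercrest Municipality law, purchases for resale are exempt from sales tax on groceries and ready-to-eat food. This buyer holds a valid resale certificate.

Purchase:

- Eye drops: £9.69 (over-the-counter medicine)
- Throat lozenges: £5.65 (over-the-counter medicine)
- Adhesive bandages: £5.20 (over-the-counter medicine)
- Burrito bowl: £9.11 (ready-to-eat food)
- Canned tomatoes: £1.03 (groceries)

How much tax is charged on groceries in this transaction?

£0.00

Canned tomatoes £1.03: groceries, buyer-exempt → 0% → £0.00
Tax on groceries = £0.00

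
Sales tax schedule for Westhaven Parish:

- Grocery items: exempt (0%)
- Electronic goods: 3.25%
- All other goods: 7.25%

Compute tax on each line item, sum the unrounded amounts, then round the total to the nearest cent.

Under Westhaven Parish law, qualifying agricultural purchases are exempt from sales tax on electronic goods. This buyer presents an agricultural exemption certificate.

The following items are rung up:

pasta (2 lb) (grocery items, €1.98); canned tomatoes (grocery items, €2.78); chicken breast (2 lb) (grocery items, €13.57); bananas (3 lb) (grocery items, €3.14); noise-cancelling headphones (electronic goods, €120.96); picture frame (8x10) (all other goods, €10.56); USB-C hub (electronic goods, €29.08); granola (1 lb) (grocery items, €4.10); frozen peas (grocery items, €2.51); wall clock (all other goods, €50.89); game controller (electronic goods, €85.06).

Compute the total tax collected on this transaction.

Pasta (2 lb) €1.98: grocery items → 0% → €0.00
Canned tomatoes €2.78: grocery items → 0% → €0.00
Chicken breast (2 lb) €13.57: grocery items → 0% → €0.00
Bananas (3 lb) €3.14: grocery items → 0% → €0.00
Noise-cancelling headphones €120.96: electronic goods, buyer-exempt → 0% → €0.00
Picture frame (8x10) €10.56: all other goods → 7.25% → €0.7656
USB-C hub €29.08: electronic goods, buyer-exempt → 0% → €0.00
Granola (1 lb) €4.10: grocery items → 0% → €0.00
Frozen peas €2.51: grocery items → 0% → €0.00
Wall clock €50.89: all other goods → 7.25% → €3.689525
Game controller €85.06: electronic goods, buyer-exempt → 0% → €0.00
Unrounded tax sum = €4.455125 → €4.46

€4.46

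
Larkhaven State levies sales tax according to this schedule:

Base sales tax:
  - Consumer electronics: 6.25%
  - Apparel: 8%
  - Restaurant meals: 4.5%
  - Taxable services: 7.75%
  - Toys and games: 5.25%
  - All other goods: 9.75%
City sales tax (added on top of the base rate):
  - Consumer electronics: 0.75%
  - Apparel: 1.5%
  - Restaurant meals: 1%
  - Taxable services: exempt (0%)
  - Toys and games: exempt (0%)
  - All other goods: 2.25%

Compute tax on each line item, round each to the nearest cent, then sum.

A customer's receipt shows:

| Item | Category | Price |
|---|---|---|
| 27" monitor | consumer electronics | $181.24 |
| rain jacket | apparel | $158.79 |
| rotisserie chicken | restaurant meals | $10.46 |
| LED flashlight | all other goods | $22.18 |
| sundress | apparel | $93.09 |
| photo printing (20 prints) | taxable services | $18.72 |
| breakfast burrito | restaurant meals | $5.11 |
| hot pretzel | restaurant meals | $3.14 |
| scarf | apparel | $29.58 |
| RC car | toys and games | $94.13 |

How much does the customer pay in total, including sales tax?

27" monitor $181.24: consumer electronics → 6.25% + 0.75% city = 7% → $12.69
Rain jacket $158.79: apparel → 8% + 1.5% city = 9.5% → $15.09
Rotisserie chicken $10.46: restaurant meals → 4.5% + 1% city = 5.5% → $0.58
LED flashlight $22.18: all other goods → 9.75% + 2.25% city = 12% → $2.66
Sundress $93.09: apparel → 8% + 1.5% city = 9.5% → $8.84
Photo printing (20 prints) $18.72: taxable services → 7.75% + 0% city = 7.75% → $1.45
Breakfast burrito $5.11: restaurant meals → 4.5% + 1% city = 5.5% → $0.28
Hot pretzel $3.14: restaurant meals → 4.5% + 1% city = 5.5% → $0.17
Scarf $29.58: apparel → 8% + 1.5% city = 9.5% → $2.81
RC car $94.13: toys and games → 5.25% + 0% city = 5.25% → $4.94
Subtotal = $616.44; tax = $49.51; total due = $665.95

$665.95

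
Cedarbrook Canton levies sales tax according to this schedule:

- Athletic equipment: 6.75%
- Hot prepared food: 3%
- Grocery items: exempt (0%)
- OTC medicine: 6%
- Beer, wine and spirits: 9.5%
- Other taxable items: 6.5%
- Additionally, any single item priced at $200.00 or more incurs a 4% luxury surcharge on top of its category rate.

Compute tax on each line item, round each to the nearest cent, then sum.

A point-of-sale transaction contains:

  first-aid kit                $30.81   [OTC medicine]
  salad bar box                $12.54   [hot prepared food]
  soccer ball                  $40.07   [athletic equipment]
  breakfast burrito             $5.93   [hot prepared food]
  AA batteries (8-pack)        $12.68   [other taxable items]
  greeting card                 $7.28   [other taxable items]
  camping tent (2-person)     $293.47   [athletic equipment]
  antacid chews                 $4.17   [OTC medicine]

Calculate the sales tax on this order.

First-aid kit $30.81: OTC medicine → 6% → $1.85
Salad bar box $12.54: hot prepared food → 3% → $0.38
Soccer ball $40.07: athletic equipment → 6.75% → $2.70
Breakfast burrito $5.93: hot prepared food → 3% → $0.18
AA batteries (8-pack) $12.68: other taxable items → 6.5% → $0.82
Greeting card $7.28: other taxable items → 6.5% → $0.47
Camping tent (2-person) $293.47: athletic equipment → 6.75% + 4% surcharge = 10.75% → $31.55
Antacid chews $4.17: OTC medicine → 6% → $0.25
Total tax = $1.85 + $0.38 + $2.70 + $0.18 + $0.82 + $0.47 + $31.55 + $0.25 = $38.20

$38.20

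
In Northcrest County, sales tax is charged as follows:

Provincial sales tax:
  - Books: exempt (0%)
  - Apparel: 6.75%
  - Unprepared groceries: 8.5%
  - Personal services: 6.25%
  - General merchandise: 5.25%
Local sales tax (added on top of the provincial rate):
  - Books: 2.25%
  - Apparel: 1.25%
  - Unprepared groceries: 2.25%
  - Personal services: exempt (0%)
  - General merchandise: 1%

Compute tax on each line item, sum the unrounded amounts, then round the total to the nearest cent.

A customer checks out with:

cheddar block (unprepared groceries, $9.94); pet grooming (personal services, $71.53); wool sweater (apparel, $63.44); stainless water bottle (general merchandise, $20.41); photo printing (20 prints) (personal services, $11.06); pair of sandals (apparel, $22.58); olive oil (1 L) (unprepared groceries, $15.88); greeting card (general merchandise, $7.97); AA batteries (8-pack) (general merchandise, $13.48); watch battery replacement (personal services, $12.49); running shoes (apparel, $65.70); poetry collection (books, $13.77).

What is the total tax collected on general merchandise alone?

Stainless water bottle $20.41: general merchandise → 5.25% + 1% local = 6.25% → $1.275625
Greeting card $7.97: general merchandise → 5.25% + 1% local = 6.25% → $0.498125
AA batteries (8-pack) $13.48: general merchandise → 5.25% + 1% local = 6.25% → $0.8425
Tax on general merchandise: unrounded sum = $2.61625 → $2.62

$2.62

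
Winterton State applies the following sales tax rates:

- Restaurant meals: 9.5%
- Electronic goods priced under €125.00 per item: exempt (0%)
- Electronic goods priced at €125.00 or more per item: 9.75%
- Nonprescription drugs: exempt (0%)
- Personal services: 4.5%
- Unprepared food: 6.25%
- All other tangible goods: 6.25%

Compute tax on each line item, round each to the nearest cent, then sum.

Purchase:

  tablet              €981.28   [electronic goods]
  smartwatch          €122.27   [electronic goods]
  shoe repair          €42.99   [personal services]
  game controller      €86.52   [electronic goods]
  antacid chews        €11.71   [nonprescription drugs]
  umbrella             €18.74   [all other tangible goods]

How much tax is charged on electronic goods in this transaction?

Tablet €981.28: electronic goods, €125.00 or more → 9.75% → €95.67
Smartwatch €122.27: electronic goods, under €125.00 → 0% → €0.00
Game controller €86.52: electronic goods, under €125.00 → 0% → €0.00
Tax on electronic goods = €95.67 + €0.00 + €0.00 = €95.67

€95.67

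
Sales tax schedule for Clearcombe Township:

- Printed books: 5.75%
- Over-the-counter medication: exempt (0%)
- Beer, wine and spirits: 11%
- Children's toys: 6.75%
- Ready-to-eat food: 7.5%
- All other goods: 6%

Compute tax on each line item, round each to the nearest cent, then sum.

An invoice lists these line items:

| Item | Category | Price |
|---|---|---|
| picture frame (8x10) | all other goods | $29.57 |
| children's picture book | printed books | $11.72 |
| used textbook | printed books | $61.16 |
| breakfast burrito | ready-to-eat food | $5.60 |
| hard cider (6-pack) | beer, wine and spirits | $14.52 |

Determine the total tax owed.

Picture frame (8x10) $29.57: all other goods → 6% → $1.77
Children's picture book $11.72: printed books → 5.75% → $0.67
Used textbook $61.16: printed books → 5.75% → $3.52
Breakfast burrito $5.60: ready-to-eat food → 7.5% → $0.42
Hard cider (6-pack) $14.52: beer, wine and spirits → 11% → $1.60
Total tax = $1.77 + $0.67 + $3.52 + $0.42 + $1.60 = $7.98

$7.98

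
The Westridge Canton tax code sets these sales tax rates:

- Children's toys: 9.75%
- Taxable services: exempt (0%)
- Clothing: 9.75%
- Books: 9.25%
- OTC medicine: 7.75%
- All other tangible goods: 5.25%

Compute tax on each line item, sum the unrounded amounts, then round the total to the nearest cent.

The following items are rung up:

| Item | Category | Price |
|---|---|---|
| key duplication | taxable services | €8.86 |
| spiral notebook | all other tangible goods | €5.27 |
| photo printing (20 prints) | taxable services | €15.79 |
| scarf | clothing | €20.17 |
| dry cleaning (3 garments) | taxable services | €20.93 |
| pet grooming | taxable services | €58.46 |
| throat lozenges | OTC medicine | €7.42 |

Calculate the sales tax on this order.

€2.82

Key duplication €8.86: taxable services → 0% → €0.00
Spiral notebook €5.27: all other tangible goods → 5.25% → €0.276675
Photo printing (20 prints) €15.79: taxable services → 0% → €0.00
Scarf €20.17: clothing → 9.75% → €1.966575
Dry cleaning (3 garments) €20.93: taxable services → 0% → €0.00
Pet grooming €58.46: taxable services → 0% → €0.00
Throat lozenges €7.42: OTC medicine → 7.75% → €0.57505
Unrounded tax sum = €2.8183 → €2.82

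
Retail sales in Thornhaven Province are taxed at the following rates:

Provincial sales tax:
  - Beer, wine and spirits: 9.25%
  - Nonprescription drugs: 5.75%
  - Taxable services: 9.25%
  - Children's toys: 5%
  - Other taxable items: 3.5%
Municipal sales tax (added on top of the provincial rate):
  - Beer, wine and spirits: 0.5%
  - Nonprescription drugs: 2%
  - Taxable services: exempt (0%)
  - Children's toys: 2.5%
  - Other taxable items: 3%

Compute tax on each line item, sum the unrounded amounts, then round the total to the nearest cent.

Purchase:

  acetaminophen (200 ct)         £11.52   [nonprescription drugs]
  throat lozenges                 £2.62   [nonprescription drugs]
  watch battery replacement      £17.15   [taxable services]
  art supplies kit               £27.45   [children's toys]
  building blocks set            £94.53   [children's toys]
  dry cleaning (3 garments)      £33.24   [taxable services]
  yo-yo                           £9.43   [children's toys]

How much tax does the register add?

Acetaminophen (200 ct) £11.52: nonprescription drugs → 5.75% + 2% municipal = 7.75% → £0.8928
Throat lozenges £2.62: nonprescription drugs → 5.75% + 2% municipal = 7.75% → £0.20305
Watch battery replacement £17.15: taxable services → 9.25% + 0% municipal = 9.25% → £1.586375
Art supplies kit £27.45: children's toys → 5% + 2.5% municipal = 7.5% → £2.05875
Building blocks set £94.53: children's toys → 5% + 2.5% municipal = 7.5% → £7.08975
Dry cleaning (3 garments) £33.24: taxable services → 9.25% + 0% municipal = 9.25% → £3.0747
Yo-yo £9.43: children's toys → 5% + 2.5% municipal = 7.5% → £0.70725
Unrounded tax sum = £15.612675 → £15.61

£15.61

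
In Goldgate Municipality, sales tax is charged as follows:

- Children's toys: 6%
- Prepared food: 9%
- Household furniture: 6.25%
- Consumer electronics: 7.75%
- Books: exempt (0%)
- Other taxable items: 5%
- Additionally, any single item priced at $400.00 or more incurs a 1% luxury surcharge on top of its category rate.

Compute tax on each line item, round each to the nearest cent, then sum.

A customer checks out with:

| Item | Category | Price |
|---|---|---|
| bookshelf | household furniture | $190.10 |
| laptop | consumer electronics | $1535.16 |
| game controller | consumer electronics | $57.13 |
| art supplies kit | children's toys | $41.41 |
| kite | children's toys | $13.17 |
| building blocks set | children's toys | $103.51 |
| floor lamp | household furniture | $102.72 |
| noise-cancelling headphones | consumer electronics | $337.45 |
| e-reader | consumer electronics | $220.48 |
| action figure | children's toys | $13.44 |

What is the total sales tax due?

Bookshelf $190.10: household furniture → 6.25% → $11.88
Laptop $1535.16: consumer electronics → 7.75% + 1% surcharge = 8.75% → $134.33
Game controller $57.13: consumer electronics → 7.75% → $4.43
Art supplies kit $41.41: children's toys → 6% → $2.48
Kite $13.17: children's toys → 6% → $0.79
Building blocks set $103.51: children's toys → 6% → $6.21
Floor lamp $102.72: household furniture → 6.25% → $6.42
Noise-cancelling headphones $337.45: consumer electronics → 7.75% → $26.15
E-reader $220.48: consumer electronics → 7.75% → $17.09
Action figure $13.44: children's toys → 6% → $0.81
Total tax = $11.88 + $134.33 + $4.43 + $2.48 + $0.79 + $6.21 + $6.42 + $26.15 + $17.09 + $0.81 = $210.59

$210.59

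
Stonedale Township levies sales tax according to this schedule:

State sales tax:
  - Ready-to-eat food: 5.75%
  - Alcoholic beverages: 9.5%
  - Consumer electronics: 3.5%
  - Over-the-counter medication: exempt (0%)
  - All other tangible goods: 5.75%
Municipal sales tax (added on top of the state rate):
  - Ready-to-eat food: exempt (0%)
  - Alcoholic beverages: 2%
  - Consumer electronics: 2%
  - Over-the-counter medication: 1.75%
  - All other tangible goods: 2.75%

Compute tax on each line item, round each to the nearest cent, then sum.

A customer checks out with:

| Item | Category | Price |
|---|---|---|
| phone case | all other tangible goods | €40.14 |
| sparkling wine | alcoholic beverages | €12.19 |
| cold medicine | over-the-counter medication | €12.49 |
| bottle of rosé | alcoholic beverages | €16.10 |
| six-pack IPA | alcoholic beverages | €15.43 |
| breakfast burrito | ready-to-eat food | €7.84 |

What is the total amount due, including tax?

Phone case €40.14: all other tangible goods → 5.75% + 2.75% municipal = 8.5% → €3.41
Sparkling wine €12.19: alcoholic beverages → 9.5% + 2% municipal = 11.5% → €1.40
Cold medicine €12.49: over-the-counter medication → 0% + 1.75% municipal = 1.75% → €0.22
Bottle of rosé €16.10: alcoholic beverages → 9.5% + 2% municipal = 11.5% → €1.85
Six-pack IPA €15.43: alcoholic beverages → 9.5% + 2% municipal = 11.5% → €1.77
Breakfast burrito €7.84: ready-to-eat food → 5.75% + 0% municipal = 5.75% → €0.45
Subtotal = €104.19; tax = €9.10; total due = €113.29

€113.29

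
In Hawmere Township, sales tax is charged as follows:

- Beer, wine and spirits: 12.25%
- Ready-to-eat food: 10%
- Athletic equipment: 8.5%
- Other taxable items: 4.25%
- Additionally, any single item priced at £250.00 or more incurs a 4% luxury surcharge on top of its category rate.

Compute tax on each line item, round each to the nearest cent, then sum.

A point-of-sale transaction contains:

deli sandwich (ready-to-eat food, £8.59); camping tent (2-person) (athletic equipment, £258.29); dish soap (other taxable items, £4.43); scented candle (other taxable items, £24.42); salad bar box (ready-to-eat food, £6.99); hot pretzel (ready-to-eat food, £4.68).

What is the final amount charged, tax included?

Deli sandwich £8.59: ready-to-eat food → 10% → £0.86
Camping tent (2-person) £258.29: athletic equipment → 8.5% + 4% surcharge = 12.5% → £32.29
Dish soap £4.43: other taxable items → 4.25% → £0.19
Scented candle £24.42: other taxable items → 4.25% → £1.04
Salad bar box £6.99: ready-to-eat food → 10% → £0.70
Hot pretzel £4.68: ready-to-eat food → 10% → £0.47
Subtotal = £307.40; tax = £35.55; total due = £342.95

£342.95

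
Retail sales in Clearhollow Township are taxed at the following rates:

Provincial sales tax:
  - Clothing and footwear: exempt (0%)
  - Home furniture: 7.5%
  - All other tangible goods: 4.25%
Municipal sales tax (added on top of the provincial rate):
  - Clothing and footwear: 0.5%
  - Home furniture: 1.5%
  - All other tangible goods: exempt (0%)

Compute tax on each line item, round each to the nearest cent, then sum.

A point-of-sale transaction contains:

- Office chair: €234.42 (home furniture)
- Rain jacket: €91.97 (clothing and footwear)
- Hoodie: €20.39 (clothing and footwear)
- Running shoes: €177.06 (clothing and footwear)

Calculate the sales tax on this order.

Office chair €234.42: home furniture → 7.5% + 1.5% municipal = 9% → €21.10
Rain jacket €91.97: clothing and footwear → 0% + 0.5% municipal = 0.5% → €0.46
Hoodie €20.39: clothing and footwear → 0% + 0.5% municipal = 0.5% → €0.10
Running shoes €177.06: clothing and footwear → 0% + 0.5% municipal = 0.5% → €0.89
Total tax = €21.10 + €0.46 + €0.10 + €0.89 = €22.55

€22.55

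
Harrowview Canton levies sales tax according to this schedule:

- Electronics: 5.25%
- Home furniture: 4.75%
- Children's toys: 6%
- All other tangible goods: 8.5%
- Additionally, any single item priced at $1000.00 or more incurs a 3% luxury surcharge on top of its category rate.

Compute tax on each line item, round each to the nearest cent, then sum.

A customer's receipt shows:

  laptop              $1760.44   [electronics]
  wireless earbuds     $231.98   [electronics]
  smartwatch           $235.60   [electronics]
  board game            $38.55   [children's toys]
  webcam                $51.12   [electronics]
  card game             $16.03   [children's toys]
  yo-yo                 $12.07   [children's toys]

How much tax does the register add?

Laptop $1760.44: electronics → 5.25% + 3% surcharge = 8.25% → $145.24
Wireless earbuds $231.98: electronics → 5.25% → $12.18
Smartwatch $235.60: electronics → 5.25% → $12.37
Board game $38.55: children's toys → 6% → $2.31
Webcam $51.12: electronics → 5.25% → $2.68
Card game $16.03: children's toys → 6% → $0.96
Yo-yo $12.07: children's toys → 6% → $0.72
Total tax = $145.24 + $12.18 + $12.37 + $2.31 + $2.68 + $0.96 + $0.72 = $176.46

$176.46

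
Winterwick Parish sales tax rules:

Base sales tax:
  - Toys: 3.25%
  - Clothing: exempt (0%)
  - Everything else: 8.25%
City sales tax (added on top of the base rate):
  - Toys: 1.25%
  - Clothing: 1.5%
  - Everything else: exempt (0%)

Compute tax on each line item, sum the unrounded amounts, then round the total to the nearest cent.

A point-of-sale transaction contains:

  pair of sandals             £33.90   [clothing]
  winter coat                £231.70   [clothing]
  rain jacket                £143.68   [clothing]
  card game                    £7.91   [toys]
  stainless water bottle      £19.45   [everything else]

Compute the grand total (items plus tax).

£444.74

Pair of sandals £33.90: clothing → 0% + 1.5% city = 1.5% → £0.5085
Winter coat £231.70: clothing → 0% + 1.5% city = 1.5% → £3.4755
Rain jacket £143.68: clothing → 0% + 1.5% city = 1.5% → £2.1552
Card game £7.91: toys → 3.25% + 1.25% city = 4.5% → £0.35595
Stainless water bottle £19.45: everything else → 8.25% + 0% city = 8.25% → £1.604625
Subtotal = £436.64; unrounded tax = £8.099775 → £8.10; total due = £444.74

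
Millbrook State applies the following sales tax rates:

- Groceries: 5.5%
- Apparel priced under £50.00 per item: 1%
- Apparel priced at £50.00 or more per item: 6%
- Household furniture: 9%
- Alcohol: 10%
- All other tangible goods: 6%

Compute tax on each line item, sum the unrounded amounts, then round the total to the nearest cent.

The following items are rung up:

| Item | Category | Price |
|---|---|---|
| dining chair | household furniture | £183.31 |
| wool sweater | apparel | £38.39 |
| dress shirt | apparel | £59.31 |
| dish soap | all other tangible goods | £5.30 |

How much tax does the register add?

£20.76

Dining chair £183.31: household furniture → 9% → £16.4979
Wool sweater £38.39: apparel, under £50.00 → 1% → £0.3839
Dress shirt £59.31: apparel, £50.00 or more → 6% → £3.5586
Dish soap £5.30: all other tangible goods → 6% → £0.318
Unrounded tax sum = £20.7584 → £20.76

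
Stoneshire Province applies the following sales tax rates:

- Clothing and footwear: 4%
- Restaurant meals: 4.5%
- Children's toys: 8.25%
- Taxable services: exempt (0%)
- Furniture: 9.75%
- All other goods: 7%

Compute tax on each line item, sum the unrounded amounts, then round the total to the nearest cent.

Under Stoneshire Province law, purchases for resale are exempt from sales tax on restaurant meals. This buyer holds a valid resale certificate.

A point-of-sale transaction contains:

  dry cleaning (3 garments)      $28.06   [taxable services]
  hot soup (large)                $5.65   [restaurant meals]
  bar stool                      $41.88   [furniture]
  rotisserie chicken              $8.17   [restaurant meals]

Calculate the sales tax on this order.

Dry cleaning (3 garments) $28.06: taxable services → 0% → $0.00
Hot soup (large) $5.65: restaurant meals, buyer-exempt → 0% → $0.00
Bar stool $41.88: furniture → 9.75% → $4.0833
Rotisserie chicken $8.17: restaurant meals, buyer-exempt → 0% → $0.00
Unrounded tax sum = $4.0833 → $4.08

$4.08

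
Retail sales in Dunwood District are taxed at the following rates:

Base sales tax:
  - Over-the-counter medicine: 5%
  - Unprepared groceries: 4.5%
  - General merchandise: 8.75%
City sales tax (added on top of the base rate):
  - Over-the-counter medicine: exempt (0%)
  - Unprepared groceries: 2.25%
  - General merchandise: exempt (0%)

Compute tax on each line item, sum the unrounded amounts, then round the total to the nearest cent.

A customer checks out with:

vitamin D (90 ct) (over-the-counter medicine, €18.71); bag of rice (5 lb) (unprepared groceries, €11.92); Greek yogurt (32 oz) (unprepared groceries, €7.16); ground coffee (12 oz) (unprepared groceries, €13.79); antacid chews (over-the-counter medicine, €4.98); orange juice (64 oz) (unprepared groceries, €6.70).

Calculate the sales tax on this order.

Vitamin D (90 ct) €18.71: over-the-counter medicine → 5% + 0% city = 5% → €0.9355
Bag of rice (5 lb) €11.92: unprepared groceries → 4.5% + 2.25% city = 6.75% → €0.8046
Greek yogurt (32 oz) €7.16: unprepared groceries → 4.5% + 2.25% city = 6.75% → €0.4833
Ground coffee (12 oz) €13.79: unprepared groceries → 4.5% + 2.25% city = 6.75% → €0.930825
Antacid chews €4.98: over-the-counter medicine → 5% + 0% city = 5% → €0.249
Orange juice (64 oz) €6.70: unprepared groceries → 4.5% + 2.25% city = 6.75% → €0.45225
Unrounded tax sum = €3.855475 → €3.86

€3.86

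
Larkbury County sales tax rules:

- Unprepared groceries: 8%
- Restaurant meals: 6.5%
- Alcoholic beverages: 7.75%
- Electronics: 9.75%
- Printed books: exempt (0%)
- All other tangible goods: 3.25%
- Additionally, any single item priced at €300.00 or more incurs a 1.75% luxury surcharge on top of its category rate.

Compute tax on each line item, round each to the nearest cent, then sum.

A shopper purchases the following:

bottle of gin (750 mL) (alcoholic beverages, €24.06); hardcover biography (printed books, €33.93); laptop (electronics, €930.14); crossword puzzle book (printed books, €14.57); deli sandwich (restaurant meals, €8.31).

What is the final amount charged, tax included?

Bottle of gin (750 mL) €24.06: alcoholic beverages → 7.75% → €1.86
Hardcover biography €33.93: printed books → 0% → €0.00
Laptop €930.14: electronics → 9.75% + 1.75% surcharge = 11.5% → €106.97
Crossword puzzle book €14.57: printed books → 0% → €0.00
Deli sandwich €8.31: restaurant meals → 6.5% → €0.54
Subtotal = €1011.01; tax = €109.37; total due = €1120.38

€1120.38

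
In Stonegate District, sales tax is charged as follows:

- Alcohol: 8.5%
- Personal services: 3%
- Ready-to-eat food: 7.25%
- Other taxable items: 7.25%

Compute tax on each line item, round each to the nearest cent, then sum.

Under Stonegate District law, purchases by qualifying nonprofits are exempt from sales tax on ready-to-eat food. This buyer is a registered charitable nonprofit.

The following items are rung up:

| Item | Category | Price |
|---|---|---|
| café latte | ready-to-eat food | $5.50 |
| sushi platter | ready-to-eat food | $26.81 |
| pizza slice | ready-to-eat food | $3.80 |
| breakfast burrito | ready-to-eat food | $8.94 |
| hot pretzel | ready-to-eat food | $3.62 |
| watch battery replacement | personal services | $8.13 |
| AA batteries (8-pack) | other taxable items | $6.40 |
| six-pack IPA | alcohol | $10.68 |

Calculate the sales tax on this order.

$1.61

Café latte $5.50: ready-to-eat food, buyer-exempt → 0% → $0.00
Sushi platter $26.81: ready-to-eat food, buyer-exempt → 0% → $0.00
Pizza slice $3.80: ready-to-eat food, buyer-exempt → 0% → $0.00
Breakfast burrito $8.94: ready-to-eat food, buyer-exempt → 0% → $0.00
Hot pretzel $3.62: ready-to-eat food, buyer-exempt → 0% → $0.00
Watch battery replacement $8.13: personal services → 3% → $0.24
AA batteries (8-pack) $6.40: other taxable items → 7.25% → $0.46
Six-pack IPA $10.68: alcohol → 8.5% → $0.91
Total tax = $0.24 + $0.46 + $0.91 = $1.61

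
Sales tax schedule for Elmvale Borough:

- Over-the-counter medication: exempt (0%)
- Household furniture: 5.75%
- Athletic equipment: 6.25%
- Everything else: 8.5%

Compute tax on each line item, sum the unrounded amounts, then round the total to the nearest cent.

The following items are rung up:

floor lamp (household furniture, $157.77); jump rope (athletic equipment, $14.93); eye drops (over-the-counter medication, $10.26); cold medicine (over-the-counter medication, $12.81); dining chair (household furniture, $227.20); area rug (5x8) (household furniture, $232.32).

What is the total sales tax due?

Floor lamp $157.77: household furniture → 5.75% → $9.071775
Jump rope $14.93: athletic equipment → 6.25% → $0.933125
Eye drops $10.26: over-the-counter medication → 0% → $0.00
Cold medicine $12.81: over-the-counter medication → 0% → $0.00
Dining chair $227.20: household furniture → 5.75% → $13.064
Area rug (5x8) $232.32: household furniture → 5.75% → $13.3584
Unrounded tax sum = $36.4273 → $36.43

$36.43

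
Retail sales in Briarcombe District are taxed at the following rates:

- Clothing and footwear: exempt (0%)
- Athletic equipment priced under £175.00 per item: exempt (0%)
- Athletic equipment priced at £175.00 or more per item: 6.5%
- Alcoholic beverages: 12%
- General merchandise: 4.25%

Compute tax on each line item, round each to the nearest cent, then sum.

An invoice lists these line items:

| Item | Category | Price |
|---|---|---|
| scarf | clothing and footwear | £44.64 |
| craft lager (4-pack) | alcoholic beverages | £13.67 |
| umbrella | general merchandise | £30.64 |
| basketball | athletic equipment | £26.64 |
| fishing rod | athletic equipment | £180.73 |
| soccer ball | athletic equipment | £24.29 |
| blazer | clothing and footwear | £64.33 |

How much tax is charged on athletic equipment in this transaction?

£11.75

Basketball £26.64: athletic equipment, under £175.00 → 0% → £0.00
Fishing rod £180.73: athletic equipment, £175.00 or more → 6.5% → £11.75
Soccer ball £24.29: athletic equipment, under £175.00 → 0% → £0.00
Tax on athletic equipment = £0.00 + £11.75 + £0.00 = £11.75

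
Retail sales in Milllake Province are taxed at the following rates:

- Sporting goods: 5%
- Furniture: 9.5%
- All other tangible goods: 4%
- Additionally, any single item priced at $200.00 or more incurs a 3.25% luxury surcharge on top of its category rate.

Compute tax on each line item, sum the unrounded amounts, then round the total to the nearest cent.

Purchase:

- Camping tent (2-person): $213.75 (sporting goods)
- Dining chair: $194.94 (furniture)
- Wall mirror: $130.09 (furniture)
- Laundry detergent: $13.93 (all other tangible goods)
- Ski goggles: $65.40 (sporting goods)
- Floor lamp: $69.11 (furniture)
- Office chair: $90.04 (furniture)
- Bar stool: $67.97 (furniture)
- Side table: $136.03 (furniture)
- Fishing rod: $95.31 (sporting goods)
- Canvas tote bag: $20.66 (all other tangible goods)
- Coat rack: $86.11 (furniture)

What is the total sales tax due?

Camping tent (2-person) $213.75: sporting goods → 5% + 3.25% surcharge = 8.25% → $17.634375
Dining chair $194.94: furniture → 9.5% → $18.5193
Wall mirror $130.09: furniture → 9.5% → $12.35855
Laundry detergent $13.93: all other tangible goods → 4% → $0.5572
Ski goggles $65.40: sporting goods → 5% → $3.27
Floor lamp $69.11: furniture → 9.5% → $6.56545
Office chair $90.04: furniture → 9.5% → $8.5538
Bar stool $67.97: furniture → 9.5% → $6.45715
Side table $136.03: furniture → 9.5% → $12.92285
Fishing rod $95.31: sporting goods → 5% → $4.7655
Canvas tote bag $20.66: all other tangible goods → 4% → $0.8264
Coat rack $86.11: furniture → 9.5% → $8.18045
Unrounded tax sum = $100.611025 → $100.61

$100.61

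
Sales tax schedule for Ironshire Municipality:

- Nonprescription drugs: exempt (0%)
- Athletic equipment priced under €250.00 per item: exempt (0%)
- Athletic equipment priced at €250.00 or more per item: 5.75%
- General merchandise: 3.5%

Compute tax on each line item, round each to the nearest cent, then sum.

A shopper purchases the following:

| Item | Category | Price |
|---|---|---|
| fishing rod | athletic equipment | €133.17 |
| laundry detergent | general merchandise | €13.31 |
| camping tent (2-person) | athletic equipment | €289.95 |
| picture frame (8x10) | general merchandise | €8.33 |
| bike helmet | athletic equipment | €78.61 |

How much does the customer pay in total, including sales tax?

Fishing rod €133.17: athletic equipment, under €250.00 → 0% → €0.00
Laundry detergent €13.31: general merchandise → 3.5% → €0.47
Camping tent (2-person) €289.95: athletic equipment, €250.00 or more → 5.75% → €16.67
Picture frame (8x10) €8.33: general merchandise → 3.5% → €0.29
Bike helmet €78.61: athletic equipment, under €250.00 → 0% → €0.00
Subtotal = €523.37; tax = €17.43; total due = €540.80

€540.80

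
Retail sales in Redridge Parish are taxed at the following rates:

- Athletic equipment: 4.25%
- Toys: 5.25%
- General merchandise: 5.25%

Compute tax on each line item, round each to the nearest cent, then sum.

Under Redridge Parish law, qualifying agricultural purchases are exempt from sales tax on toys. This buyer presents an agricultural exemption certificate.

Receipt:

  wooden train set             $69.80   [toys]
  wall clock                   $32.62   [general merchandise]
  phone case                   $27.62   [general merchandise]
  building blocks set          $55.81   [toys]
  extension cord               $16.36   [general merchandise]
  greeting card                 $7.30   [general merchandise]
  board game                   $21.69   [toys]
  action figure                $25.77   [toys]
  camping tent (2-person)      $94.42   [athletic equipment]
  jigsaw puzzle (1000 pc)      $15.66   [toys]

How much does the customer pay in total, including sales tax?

Wooden train set $69.80: toys, buyer-exempt → 0% → $0.00
Wall clock $32.62: general merchandise → 5.25% → $1.71
Phone case $27.62: general merchandise → 5.25% → $1.45
Building blocks set $55.81: toys, buyer-exempt → 0% → $0.00
Extension cord $16.36: general merchandise → 5.25% → $0.86
Greeting card $7.30: general merchandise → 5.25% → $0.38
Board game $21.69: toys, buyer-exempt → 0% → $0.00
Action figure $25.77: toys, buyer-exempt → 0% → $0.00
Camping tent (2-person) $94.42: athletic equipment → 4.25% → $4.01
Jigsaw puzzle (1000 pc) $15.66: toys, buyer-exempt → 0% → $0.00
Subtotal = $367.05; tax = $8.41; total due = $375.46

$375.46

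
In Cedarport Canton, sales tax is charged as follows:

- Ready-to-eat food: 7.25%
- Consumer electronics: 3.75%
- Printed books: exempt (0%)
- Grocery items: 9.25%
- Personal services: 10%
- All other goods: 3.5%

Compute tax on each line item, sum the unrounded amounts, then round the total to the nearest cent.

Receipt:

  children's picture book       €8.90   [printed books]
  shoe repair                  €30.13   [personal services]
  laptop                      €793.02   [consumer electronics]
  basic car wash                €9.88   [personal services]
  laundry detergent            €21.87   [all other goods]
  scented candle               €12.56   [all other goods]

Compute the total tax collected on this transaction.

Children's picture book €8.90: printed books → 0% → €0.00
Shoe repair €30.13: personal services → 10% → €3.013
Laptop €793.02: consumer electronics → 3.75% → €29.73825
Basic car wash €9.88: personal services → 10% → €0.988
Laundry detergent €21.87: all other goods → 3.5% → €0.76545
Scented candle €12.56: all other goods → 3.5% → €0.4396
Unrounded tax sum = €34.9443 → €34.94

€34.94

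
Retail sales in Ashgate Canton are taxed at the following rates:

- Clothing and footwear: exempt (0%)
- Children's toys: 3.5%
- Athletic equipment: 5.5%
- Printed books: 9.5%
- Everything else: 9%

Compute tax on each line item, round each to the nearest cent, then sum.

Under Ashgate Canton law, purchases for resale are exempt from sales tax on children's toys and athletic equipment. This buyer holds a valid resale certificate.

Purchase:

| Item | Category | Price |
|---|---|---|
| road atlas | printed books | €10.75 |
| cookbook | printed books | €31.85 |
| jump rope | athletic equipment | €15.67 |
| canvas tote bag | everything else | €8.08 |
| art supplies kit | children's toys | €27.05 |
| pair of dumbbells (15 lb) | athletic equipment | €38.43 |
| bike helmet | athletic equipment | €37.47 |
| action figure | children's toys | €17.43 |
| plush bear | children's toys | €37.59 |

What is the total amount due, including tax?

€229.10

Road atlas €10.75: printed books → 9.5% → €1.02
Cookbook €31.85: printed books → 9.5% → €3.03
Jump rope €15.67: athletic equipment, buyer-exempt → 0% → €0.00
Canvas tote bag €8.08: everything else → 9% → €0.73
Art supplies kit €27.05: children's toys, buyer-exempt → 0% → €0.00
Pair of dumbbells (15 lb) €38.43: athletic equipment, buyer-exempt → 0% → €0.00
Bike helmet €37.47: athletic equipment, buyer-exempt → 0% → €0.00
Action figure €17.43: children's toys, buyer-exempt → 0% → €0.00
Plush bear €37.59: children's toys, buyer-exempt → 0% → €0.00
Subtotal = €224.32; tax = €4.78; total due = €229.10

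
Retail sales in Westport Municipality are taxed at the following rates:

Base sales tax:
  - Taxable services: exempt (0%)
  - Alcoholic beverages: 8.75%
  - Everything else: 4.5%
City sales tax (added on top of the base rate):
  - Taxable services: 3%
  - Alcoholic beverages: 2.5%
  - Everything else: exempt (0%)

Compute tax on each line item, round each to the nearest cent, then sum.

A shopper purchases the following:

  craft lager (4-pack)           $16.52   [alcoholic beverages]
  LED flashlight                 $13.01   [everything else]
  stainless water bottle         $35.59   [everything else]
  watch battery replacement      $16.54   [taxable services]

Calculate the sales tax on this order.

Craft lager (4-pack) $16.52: alcoholic beverages → 8.75% + 2.5% city = 11.25% → $1.86
LED flashlight $13.01: everything else → 4.5% + 0% city = 4.5% → $0.59
Stainless water bottle $35.59: everything else → 4.5% + 0% city = 4.5% → $1.60
Watch battery replacement $16.54: taxable services → 0% + 3% city = 3% → $0.50
Total tax = $1.86 + $0.59 + $1.60 + $0.50 = $4.55

$4.55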